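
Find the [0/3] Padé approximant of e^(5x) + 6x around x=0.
1/(-6461*x**3/6 + 217*x**2/2 - 11*x + 1)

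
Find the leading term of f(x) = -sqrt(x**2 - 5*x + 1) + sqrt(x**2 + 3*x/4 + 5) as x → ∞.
23/8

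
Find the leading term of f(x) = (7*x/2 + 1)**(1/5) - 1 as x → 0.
7*x/10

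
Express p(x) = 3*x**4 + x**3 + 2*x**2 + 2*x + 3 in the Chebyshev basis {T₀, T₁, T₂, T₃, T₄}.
(41/8)T₀ + (11/4)T₁ + (5/2)T₂ + (1/4)T₃ + (3/8)T₄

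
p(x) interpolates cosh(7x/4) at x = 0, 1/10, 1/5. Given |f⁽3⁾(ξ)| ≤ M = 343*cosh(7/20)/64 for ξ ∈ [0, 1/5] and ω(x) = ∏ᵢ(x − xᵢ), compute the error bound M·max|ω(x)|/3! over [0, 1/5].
343*sqrt(3)*cosh(7/20)/1728000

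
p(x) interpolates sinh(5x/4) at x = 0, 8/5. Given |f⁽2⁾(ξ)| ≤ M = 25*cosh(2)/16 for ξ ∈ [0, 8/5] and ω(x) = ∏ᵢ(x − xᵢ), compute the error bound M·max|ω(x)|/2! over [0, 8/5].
cosh(2)/2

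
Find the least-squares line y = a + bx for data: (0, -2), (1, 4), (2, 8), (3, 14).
a = -9/5, b = 26/5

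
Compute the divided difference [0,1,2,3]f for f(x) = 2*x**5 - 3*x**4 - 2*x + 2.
32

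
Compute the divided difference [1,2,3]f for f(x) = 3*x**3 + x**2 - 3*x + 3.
19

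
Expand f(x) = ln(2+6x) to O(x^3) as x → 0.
log(2) + 3*x - 9*x**2/2 + O(x**3)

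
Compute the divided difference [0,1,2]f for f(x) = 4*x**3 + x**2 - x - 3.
13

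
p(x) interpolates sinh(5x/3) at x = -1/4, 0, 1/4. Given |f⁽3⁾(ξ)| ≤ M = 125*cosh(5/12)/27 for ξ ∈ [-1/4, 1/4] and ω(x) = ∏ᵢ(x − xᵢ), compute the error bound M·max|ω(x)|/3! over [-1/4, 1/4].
125*sqrt(3)*cosh(5/12)/46656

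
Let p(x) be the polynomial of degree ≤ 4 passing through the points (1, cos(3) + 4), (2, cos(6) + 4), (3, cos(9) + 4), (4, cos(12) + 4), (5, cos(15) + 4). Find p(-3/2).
5005*cos(9)/64 - 2145*cos(6)/32 - 1365*cos(12)/32 + 3003*cos(3)/128 + 1155*cos(15)/128 + 4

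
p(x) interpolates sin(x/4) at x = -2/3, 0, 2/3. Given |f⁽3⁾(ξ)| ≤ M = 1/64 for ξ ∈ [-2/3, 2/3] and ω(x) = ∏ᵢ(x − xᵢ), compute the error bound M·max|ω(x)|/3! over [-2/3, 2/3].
sqrt(3)/5832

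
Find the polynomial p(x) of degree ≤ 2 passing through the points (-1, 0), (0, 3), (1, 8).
x**2 + 4*x + 3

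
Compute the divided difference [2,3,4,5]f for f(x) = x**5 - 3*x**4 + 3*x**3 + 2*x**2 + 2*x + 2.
86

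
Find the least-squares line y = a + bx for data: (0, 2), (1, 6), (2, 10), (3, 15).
a = 9/5, b = 43/10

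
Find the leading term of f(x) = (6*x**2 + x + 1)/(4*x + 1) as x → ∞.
3*x/2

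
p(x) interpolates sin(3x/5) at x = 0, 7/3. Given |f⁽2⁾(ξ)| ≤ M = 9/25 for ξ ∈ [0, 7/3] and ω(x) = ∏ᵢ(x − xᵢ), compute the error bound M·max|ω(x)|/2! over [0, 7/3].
49/200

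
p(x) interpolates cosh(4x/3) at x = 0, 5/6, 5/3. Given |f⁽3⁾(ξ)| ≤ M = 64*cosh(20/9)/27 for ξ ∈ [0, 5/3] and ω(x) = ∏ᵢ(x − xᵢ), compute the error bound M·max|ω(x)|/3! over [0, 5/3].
1000*sqrt(3)*cosh(20/9)/19683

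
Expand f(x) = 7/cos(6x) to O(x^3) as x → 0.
7 + 126*x**2 + O(x**3)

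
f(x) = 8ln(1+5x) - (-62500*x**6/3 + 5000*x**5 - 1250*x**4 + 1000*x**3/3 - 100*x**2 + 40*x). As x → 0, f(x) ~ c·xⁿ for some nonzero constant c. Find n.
7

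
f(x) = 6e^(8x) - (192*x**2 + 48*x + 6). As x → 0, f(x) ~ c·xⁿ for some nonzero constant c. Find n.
3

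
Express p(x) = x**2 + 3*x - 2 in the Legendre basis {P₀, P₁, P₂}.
(-5/3)P₀ + (3)P₁ + (2/3)P₂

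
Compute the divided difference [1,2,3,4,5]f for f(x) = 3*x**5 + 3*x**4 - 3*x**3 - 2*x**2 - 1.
48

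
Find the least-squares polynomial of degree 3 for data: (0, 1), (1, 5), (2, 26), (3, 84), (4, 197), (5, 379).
76/63 + (-71/189)x + (83/126)x² + (157/54)x³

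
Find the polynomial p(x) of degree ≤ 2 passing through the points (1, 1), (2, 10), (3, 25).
3*x**2 - 2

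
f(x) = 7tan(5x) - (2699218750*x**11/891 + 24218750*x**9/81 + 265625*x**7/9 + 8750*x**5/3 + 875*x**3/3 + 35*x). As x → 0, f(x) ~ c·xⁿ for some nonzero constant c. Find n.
13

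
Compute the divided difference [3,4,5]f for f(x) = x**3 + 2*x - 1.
12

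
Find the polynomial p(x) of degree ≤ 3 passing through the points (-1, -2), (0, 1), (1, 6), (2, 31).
3*x**3 + x**2 + x + 1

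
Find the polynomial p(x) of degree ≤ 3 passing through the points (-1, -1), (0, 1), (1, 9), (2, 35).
2*x**3 + 3*x**2 + 3*x + 1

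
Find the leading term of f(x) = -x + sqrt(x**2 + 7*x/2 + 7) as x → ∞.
7/4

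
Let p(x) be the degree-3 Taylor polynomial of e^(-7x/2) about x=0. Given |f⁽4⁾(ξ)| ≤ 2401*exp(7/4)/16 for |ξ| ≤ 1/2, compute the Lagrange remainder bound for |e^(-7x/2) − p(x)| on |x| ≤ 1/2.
2401*exp(7/4)/6144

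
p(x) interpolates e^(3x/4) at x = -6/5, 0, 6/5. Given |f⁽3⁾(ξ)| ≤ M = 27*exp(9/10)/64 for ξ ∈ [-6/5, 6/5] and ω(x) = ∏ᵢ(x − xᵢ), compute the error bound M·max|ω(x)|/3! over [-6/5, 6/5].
27*sqrt(3)*exp(9/10)/1000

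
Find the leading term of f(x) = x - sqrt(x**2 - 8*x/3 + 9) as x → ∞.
4/3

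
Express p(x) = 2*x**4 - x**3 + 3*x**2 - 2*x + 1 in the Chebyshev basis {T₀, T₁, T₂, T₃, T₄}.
(13/4)T₀ + (-11/4)T₁ + (5/2)T₂ + (-1/4)T₃ + (1/4)T₄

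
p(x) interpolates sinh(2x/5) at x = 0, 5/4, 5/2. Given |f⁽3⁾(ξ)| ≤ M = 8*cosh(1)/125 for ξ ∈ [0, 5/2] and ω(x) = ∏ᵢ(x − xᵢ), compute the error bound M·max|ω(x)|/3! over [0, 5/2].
sqrt(3)*cosh(1)/216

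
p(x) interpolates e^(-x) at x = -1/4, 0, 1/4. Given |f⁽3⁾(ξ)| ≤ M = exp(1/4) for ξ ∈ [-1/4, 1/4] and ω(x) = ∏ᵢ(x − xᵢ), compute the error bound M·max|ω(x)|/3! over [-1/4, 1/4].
sqrt(3)*exp(1/4)/1728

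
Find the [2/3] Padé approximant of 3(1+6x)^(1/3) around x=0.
(42*x**2 + 24*x + 3)/(-4*x**3/3 + 6*x**2 + 6*x + 1)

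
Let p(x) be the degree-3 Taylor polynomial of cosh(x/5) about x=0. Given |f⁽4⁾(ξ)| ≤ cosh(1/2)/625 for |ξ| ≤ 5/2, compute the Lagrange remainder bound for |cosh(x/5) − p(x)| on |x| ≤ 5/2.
cosh(1/2)/384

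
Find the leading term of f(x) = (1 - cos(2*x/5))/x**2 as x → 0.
2/25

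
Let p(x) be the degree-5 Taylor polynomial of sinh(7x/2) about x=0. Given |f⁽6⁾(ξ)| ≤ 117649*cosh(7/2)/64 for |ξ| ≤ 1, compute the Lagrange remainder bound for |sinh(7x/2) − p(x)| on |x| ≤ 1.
117649*cosh(7/2)/46080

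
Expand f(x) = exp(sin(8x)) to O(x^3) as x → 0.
1 + 8*x + 32*x**2 + O(x**3)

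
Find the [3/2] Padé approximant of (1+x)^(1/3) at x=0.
(7*x**3/405 + 7*x**2/15 + 7*x/5 + 1)/(2*x**2/9 + 16*x/15 + 1)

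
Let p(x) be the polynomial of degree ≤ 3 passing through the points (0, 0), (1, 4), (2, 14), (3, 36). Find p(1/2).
13/8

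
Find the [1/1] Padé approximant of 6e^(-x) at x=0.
(6 - 3*x)/(x/2 + 1)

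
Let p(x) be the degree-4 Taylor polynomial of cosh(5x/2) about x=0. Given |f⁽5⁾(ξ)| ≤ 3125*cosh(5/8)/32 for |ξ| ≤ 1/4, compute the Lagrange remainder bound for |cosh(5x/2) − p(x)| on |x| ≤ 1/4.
625*cosh(5/8)/786432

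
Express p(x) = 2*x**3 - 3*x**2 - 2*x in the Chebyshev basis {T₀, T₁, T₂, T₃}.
(-3/2)T₀ + (-1/2)T₁ + (-3/2)T₂ + (1/2)T₃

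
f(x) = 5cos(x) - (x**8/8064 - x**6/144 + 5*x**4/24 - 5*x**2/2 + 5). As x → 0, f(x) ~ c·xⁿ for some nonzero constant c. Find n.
10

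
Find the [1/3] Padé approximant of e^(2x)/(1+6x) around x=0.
(11*x/16 + 1)/(91*x**3/24 - 29*x**2/4 + 75*x/16 + 1)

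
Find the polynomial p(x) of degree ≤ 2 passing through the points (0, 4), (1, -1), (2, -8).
-x**2 - 4*x + 4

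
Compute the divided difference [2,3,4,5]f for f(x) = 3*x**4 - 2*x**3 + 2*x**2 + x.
40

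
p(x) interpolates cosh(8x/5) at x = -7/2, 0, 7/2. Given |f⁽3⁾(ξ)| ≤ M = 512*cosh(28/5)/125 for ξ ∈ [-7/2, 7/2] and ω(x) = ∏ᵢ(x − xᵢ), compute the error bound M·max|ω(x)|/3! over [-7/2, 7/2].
21952*sqrt(3)*cosh(28/5)/3375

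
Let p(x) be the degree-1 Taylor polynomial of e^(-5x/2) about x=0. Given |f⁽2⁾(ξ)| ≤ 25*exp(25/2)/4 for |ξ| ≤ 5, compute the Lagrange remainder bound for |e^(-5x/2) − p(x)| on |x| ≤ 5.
625*exp(25/2)/8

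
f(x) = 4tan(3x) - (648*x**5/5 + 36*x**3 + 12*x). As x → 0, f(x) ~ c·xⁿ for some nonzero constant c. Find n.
7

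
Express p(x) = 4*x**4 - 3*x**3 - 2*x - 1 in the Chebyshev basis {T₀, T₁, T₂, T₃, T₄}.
(1/2)T₀ + (-17/4)T₁ + (2)T₂ + (-3/4)T₃ + (1/2)T₄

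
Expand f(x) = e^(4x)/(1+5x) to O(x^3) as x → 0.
1 - x + 13*x**2 + O(x**3)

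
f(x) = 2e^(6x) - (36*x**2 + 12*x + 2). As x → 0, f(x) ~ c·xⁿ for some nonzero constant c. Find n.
3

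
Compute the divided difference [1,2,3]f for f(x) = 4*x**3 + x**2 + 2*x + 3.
25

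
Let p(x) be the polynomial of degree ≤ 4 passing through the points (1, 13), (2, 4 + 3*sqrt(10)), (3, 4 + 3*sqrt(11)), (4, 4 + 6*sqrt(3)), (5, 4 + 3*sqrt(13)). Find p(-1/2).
-2079*sqrt(10)/32 - 1155*sqrt(3)/16 + 945*sqrt(13)/128 + 10907/128 + 4455*sqrt(11)/64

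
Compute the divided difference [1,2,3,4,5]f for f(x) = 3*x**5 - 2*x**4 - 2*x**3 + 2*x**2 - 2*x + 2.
43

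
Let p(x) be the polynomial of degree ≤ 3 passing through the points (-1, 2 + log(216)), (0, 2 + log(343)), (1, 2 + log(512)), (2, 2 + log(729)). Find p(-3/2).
2 + log(21233664*2**(3/8)*3**(11/16)*7**(7/16)/823543)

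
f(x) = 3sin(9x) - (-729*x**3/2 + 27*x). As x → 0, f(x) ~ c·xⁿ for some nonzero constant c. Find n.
5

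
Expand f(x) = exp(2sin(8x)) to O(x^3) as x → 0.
1 + 16*x + 128*x**2 + O(x**3)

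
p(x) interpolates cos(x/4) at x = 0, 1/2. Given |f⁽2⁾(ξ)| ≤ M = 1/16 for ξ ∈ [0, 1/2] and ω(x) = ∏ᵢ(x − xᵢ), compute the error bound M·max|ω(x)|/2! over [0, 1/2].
1/512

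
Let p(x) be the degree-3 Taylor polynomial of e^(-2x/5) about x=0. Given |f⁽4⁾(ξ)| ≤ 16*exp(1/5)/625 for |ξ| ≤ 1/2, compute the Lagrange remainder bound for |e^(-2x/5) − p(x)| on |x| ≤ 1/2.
exp(1/5)/15000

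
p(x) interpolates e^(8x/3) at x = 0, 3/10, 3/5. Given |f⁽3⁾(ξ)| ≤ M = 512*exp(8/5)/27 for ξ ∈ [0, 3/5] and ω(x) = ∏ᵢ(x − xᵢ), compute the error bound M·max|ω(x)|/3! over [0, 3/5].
64*sqrt(3)*exp(8/5)/3375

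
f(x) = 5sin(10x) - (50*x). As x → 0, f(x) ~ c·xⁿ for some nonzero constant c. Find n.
3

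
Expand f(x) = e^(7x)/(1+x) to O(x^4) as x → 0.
1 + 6*x + 37*x**2/2 + 116*x**3/3 + O(x**4)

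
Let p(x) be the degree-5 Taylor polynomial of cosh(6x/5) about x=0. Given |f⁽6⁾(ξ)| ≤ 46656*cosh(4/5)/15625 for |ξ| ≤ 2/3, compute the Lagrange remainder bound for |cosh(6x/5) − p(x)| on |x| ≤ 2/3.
256*cosh(4/5)/703125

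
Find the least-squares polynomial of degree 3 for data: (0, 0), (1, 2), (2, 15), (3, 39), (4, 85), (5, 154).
-5/42 + (-25/252)x + (79/42)x² + (31/36)x³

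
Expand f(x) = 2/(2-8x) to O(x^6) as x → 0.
1 + 4*x + 16*x**2 + 64*x**3 + 256*x**4 + 1024*x**5 + O(x**6)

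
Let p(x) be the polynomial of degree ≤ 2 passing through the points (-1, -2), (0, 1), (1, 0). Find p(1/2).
1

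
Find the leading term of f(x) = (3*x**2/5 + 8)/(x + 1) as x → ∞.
3*x/5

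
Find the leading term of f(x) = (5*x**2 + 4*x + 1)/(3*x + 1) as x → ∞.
5*x/3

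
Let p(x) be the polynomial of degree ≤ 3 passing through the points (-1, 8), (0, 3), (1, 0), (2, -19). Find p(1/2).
19/8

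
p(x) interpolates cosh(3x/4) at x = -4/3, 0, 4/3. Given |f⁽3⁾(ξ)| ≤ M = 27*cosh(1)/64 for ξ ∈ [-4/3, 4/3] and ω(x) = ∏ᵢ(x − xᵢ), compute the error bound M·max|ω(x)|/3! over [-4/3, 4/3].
sqrt(3)*cosh(1)/27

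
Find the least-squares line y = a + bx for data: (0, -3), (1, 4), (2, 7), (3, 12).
a = -11/5, b = 24/5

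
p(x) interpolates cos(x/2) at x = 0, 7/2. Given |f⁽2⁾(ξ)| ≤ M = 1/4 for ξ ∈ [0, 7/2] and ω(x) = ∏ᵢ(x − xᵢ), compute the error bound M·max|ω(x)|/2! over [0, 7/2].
49/128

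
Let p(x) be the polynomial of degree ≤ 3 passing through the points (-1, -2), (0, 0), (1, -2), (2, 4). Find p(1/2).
-5/4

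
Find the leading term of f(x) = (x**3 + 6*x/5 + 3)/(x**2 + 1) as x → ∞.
x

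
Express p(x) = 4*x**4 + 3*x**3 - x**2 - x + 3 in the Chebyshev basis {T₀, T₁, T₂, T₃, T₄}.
(4)T₀ + (5/4)T₁ + (3/2)T₂ + (3/4)T₃ + (1/2)T₄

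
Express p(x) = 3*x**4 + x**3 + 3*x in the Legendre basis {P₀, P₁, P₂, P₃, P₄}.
(3/5)P₀ + (18/5)P₁ + (12/7)P₂ + (2/5)P₃ + (24/35)P₄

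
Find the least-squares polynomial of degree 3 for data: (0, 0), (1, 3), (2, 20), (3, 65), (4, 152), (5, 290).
10/63 + (-373/378)x + (325/252)x² + (227/108)x³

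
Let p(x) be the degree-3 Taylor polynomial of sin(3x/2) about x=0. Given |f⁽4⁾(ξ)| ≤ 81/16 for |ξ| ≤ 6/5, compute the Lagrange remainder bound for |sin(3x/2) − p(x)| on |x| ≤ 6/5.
2187/5000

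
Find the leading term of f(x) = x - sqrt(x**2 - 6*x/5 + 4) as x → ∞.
3/5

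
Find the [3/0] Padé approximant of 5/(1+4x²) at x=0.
5 - 20*x**2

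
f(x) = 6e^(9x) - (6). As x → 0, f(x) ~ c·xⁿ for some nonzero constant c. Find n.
1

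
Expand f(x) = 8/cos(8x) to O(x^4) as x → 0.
8 + 256*x**2 + O(x**4)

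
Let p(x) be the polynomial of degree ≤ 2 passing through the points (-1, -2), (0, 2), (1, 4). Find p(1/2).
13/4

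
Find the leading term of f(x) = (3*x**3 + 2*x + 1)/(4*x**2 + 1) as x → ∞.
3*x/4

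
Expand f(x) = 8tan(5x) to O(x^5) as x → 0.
40*x + 1000*x**3/3 + O(x**5)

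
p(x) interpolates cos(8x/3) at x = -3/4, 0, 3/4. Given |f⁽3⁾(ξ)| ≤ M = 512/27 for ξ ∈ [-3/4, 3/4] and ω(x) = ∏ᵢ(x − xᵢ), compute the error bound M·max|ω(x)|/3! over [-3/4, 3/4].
8*sqrt(3)/27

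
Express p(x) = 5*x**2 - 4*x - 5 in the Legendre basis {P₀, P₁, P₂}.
(-10/3)P₀ + (-4)P₁ + (10/3)P₂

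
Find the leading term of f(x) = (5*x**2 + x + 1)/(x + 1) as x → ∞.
5*x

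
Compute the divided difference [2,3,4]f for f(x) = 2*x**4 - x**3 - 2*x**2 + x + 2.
99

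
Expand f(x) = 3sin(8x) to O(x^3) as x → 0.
24*x + O(x**3)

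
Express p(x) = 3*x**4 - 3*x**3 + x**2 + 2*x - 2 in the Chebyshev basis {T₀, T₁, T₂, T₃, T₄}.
(-3/8)T₀ + (-1/4)T₁ + (2)T₂ + (-3/4)T₃ + (3/8)T₄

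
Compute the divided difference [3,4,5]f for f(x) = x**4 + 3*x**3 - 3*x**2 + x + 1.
130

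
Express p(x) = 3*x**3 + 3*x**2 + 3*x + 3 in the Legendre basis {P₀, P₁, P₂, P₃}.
(4)P₀ + (24/5)P₁ + (2)P₂ + (6/5)P₃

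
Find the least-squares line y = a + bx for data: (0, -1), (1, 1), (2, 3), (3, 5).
a = -1, b = 2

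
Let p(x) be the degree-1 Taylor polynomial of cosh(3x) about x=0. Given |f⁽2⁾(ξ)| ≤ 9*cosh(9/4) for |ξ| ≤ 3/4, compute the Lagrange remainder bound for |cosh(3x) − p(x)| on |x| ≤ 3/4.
81*cosh(9/4)/32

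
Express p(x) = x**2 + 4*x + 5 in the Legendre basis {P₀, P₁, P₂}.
(16/3)P₀ + (4)P₁ + (2/3)P₂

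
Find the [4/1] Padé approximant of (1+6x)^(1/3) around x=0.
(16*x**4/3 - 64*x**3/15 + 24*x**2/5 + 32*x/5 + 1)/(22*x/5 + 1)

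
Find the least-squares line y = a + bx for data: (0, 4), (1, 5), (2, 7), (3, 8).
a = 39/10, b = 7/5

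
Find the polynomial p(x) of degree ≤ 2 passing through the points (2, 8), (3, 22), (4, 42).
3*x**2 - x - 2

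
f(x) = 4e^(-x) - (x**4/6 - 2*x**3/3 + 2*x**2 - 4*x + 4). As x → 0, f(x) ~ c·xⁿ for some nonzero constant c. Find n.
5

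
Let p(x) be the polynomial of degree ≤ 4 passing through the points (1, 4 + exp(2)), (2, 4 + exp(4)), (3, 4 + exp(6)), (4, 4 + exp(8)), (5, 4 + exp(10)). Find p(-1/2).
-385*exp(8)/32 - 693*exp(4)/32 + 4 + 1155*exp(2)/128 + 1485*exp(6)/64 + 315*exp(10)/128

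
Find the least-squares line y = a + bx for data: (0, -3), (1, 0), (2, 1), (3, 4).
a = -14/5, b = 11/5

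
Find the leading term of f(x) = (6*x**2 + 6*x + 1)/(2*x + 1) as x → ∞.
3*x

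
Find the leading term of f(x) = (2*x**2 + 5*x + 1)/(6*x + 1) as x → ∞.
x/3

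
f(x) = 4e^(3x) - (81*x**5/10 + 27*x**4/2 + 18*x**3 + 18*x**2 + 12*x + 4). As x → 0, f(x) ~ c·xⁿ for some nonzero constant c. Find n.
6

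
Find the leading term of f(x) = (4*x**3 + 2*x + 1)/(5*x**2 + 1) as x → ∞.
4*x/5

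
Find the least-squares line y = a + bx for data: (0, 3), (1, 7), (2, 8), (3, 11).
a = 7/2, b = 5/2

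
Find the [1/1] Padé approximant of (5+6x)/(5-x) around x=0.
(6*x/5 + 1)/(1 - x/5)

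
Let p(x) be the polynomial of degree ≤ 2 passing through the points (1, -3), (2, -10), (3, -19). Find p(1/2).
-1/4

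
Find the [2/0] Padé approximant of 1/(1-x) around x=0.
x**2 + x + 1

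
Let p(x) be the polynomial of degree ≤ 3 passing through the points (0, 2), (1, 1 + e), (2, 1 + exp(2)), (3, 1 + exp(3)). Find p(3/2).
-exp(3)/16 + 15/16 + 9*e/16 + 9*exp(2)/16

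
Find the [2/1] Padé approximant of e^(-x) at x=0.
(x**2/6 - 2*x/3 + 1)/(x/3 + 1)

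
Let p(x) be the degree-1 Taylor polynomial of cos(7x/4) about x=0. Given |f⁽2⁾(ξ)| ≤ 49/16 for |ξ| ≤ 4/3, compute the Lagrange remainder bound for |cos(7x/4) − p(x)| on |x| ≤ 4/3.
49/18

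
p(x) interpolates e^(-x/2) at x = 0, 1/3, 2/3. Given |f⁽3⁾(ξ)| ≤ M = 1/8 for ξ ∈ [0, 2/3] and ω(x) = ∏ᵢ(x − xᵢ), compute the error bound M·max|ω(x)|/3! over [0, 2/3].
sqrt(3)/5832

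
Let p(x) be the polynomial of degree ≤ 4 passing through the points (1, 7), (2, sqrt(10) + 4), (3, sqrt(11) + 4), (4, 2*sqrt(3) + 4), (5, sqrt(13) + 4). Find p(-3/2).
-2145*sqrt(10)/32 - 1365*sqrt(3)/16 + 1155*sqrt(13)/128 + 9521/128 + 5005*sqrt(11)/64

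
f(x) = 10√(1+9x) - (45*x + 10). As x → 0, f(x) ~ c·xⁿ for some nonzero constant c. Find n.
2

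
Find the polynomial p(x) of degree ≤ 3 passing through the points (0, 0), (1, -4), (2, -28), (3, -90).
-3*x**3 - x**2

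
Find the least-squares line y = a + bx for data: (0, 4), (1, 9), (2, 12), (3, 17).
a = 21/5, b = 21/5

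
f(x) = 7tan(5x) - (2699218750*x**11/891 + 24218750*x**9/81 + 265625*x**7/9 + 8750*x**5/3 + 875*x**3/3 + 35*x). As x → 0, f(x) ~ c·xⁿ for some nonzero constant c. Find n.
13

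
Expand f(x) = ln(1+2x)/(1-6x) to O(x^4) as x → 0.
2*x + 10*x**2 + 188*x**3/3 + O(x**4)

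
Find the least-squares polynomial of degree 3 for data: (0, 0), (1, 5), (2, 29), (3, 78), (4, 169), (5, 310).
-19/126 + (133/108)x + (661/252)x² + (103/54)x³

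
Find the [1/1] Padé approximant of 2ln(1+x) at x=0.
2*x/(x/2 + 1)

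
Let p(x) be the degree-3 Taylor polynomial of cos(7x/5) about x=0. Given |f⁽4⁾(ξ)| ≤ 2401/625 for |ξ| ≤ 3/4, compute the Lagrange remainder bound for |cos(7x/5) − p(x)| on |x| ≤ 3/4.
64827/1280000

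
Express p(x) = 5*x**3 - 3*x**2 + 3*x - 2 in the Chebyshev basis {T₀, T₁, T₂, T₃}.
(-7/2)T₀ + (27/4)T₁ + (-3/2)T₂ + (5/4)T₃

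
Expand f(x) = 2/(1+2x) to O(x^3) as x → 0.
2 - 4*x + 8*x**2 + O(x**3)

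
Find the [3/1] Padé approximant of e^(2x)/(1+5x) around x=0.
(1106*x**3/753 + 496*x**2/251 + 504*x/251 + 1)/(1257*x/251 + 1)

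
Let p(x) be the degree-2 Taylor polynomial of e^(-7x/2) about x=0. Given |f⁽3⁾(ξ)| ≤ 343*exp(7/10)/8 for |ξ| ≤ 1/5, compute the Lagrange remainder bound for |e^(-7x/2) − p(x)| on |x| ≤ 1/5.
343*exp(7/10)/6000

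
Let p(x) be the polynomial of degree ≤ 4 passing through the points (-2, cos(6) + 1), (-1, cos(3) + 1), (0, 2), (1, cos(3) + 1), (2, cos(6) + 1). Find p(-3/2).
21*cos(3)/16 + 15*cos(6)/64 + 29/64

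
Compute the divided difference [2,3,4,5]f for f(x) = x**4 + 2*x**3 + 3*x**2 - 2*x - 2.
16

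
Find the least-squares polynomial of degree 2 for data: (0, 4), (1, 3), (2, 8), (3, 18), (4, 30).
127/35 + (-151/70)x + (31/14)x²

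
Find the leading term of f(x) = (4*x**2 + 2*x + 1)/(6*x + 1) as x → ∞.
2*x/3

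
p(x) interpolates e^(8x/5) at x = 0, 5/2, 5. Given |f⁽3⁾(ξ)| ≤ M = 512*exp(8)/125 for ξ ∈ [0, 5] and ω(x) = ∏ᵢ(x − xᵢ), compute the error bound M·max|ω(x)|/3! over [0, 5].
64*sqrt(3)*exp(8)/27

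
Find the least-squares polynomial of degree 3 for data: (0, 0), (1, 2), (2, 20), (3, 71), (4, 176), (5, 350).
2/63 + (23/189)x + (-76/63)x² + (82/27)x³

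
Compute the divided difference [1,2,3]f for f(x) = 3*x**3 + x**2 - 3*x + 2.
19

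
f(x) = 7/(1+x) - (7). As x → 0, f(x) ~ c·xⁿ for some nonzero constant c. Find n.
1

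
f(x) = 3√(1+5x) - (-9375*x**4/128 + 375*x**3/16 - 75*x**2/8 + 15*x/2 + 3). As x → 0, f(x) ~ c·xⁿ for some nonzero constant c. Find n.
5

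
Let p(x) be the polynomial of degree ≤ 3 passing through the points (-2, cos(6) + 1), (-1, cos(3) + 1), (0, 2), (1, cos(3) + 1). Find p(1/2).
cos(6)/16 + 31/16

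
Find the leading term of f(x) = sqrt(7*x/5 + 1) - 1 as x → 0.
7*x/10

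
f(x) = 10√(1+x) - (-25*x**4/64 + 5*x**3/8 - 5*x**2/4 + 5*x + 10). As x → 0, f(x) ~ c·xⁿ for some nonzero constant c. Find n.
5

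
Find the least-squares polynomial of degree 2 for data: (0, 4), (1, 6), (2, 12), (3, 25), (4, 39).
134/35 + (3/70)x + (31/14)x²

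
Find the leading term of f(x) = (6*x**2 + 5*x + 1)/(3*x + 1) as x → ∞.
2*x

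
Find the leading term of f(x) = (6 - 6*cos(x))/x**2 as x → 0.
3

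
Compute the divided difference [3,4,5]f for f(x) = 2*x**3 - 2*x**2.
22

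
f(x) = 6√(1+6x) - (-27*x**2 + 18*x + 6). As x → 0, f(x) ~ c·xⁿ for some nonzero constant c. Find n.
3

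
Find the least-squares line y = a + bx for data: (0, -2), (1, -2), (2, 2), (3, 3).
a = -13/5, b = 19/10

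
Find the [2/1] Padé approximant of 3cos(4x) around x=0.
3 - 24*x**2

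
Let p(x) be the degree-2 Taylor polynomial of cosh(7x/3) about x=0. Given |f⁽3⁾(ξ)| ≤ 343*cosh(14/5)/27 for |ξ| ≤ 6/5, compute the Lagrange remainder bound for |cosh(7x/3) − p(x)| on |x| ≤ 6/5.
1372*cosh(14/5)/375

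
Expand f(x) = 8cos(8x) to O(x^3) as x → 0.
8 - 256*x**2 + O(x**3)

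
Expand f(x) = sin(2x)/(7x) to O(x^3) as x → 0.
2/7 - 4*x**2/21 + O(x**3)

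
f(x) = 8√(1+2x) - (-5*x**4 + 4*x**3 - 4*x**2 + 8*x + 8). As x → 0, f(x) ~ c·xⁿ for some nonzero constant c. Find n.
5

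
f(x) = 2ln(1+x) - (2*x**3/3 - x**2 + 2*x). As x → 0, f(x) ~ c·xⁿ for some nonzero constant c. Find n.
4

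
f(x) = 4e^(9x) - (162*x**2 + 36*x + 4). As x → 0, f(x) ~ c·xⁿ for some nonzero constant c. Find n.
3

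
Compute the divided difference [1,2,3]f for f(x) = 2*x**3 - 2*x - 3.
12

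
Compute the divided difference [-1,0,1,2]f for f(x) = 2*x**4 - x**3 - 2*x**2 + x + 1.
3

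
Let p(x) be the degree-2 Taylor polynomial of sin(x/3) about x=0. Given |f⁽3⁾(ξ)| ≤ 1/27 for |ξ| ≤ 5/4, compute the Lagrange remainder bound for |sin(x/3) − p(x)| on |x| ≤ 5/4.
125/10368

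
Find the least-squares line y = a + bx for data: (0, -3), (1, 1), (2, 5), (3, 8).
a = -14/5, b = 37/10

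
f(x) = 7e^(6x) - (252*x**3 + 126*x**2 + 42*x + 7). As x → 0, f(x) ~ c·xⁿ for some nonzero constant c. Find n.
4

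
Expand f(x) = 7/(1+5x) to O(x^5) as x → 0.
7 - 35*x + 175*x**2 - 875*x**3 + 4375*x**4 + O(x**5)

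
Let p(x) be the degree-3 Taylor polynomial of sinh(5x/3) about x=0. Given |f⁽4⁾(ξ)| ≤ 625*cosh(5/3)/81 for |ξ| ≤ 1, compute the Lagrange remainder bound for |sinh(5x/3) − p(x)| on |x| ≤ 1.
625*cosh(5/3)/1944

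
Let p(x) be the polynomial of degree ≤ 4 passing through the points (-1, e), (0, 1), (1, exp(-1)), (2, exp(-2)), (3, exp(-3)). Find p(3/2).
((-20 + 3*e)*exp(3) - 5 + 60*e + 90*exp(2))*exp(-3)/128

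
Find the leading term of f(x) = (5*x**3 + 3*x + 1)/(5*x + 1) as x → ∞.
x**2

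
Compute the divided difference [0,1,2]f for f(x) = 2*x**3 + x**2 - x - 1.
7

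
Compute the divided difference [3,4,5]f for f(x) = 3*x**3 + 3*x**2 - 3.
39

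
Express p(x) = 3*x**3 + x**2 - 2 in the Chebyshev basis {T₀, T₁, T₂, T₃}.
(-3/2)T₀ + (9/4)T₁ + (1/2)T₂ + (3/4)T₃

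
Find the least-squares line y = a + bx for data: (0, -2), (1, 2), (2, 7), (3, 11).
a = -21/10, b = 22/5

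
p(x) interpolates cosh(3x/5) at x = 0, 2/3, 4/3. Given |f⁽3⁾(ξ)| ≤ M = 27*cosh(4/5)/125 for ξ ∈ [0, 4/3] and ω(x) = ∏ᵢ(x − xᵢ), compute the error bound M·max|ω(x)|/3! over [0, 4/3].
8*sqrt(3)*cosh(4/5)/3375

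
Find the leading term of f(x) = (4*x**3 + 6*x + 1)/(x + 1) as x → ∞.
4*x**2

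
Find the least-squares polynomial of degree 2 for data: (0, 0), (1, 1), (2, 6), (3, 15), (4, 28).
-x + (2)x²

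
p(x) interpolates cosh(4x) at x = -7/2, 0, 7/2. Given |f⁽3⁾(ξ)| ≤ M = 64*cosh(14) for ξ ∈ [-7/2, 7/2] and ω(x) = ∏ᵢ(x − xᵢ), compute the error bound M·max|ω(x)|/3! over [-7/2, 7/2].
2744*sqrt(3)*cosh(14)/27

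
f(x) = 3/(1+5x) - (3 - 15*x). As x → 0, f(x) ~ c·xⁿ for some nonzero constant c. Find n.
2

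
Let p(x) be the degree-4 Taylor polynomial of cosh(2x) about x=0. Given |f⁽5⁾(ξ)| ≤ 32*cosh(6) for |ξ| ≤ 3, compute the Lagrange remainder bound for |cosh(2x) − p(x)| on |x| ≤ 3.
324*cosh(6)/5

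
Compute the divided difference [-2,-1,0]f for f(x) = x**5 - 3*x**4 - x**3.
-33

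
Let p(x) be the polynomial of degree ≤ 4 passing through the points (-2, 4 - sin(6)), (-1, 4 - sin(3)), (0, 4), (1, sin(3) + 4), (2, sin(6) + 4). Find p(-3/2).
-7*sin(3)/8 - 5*sin(6)/16 + 4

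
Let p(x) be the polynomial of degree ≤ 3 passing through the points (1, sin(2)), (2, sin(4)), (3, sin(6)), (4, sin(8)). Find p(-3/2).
385*sin(6)/16 - 105*sin(8)/16 + 231*sin(2)/16 - 495*sin(4)/16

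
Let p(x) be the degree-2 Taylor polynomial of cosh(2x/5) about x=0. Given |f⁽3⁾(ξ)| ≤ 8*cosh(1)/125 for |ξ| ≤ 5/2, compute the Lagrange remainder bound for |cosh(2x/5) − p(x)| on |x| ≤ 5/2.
cosh(1)/6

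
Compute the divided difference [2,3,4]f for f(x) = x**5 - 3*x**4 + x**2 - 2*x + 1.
121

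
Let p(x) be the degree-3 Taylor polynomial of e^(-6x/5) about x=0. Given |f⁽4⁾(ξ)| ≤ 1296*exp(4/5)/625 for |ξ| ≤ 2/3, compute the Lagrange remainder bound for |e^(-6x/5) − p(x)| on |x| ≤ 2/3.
32*exp(4/5)/1875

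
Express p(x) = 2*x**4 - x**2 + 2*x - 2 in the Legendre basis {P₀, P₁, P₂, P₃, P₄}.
(-29/15)P₀ + (2)P₁ + (10/21)P₂ + (16/35)P₄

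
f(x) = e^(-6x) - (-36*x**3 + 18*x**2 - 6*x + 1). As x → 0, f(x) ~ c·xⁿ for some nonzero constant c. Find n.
4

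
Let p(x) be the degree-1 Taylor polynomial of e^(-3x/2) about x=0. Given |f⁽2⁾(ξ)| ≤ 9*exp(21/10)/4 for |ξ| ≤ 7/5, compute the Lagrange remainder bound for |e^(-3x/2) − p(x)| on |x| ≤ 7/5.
441*exp(21/10)/200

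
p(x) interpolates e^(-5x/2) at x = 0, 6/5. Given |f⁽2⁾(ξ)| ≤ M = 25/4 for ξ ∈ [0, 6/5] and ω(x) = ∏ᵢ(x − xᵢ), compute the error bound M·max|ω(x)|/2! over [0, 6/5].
9/8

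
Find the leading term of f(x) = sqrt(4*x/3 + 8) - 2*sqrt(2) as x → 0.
sqrt(2)*x/6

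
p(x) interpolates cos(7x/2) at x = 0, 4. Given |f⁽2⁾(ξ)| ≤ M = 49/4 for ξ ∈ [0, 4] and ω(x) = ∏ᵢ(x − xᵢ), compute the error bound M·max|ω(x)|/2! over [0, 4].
49/2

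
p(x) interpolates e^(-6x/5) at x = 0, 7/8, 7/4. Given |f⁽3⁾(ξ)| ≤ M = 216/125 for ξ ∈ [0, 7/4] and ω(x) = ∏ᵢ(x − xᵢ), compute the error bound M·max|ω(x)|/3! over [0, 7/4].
343*sqrt(3)/8000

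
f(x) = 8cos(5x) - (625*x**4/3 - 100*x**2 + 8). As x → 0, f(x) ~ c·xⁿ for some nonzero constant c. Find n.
6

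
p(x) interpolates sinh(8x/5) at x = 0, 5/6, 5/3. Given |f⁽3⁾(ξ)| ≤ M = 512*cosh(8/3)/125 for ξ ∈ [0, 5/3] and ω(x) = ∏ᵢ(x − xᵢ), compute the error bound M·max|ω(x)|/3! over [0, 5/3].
64*sqrt(3)*cosh(8/3)/729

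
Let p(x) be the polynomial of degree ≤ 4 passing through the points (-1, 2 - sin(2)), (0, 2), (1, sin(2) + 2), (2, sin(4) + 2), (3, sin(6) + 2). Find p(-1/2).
-105*sin(2)/128 + 7*sin(4)/32 - 5*sin(6)/128 + 2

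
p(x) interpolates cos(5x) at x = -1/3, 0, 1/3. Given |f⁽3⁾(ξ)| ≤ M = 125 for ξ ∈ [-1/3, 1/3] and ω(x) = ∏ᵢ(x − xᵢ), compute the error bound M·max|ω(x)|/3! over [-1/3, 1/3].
125*sqrt(3)/729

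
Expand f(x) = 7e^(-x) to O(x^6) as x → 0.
7 - 7*x + 7*x**2/2 - 7*x**3/6 + 7*x**4/24 - 7*x**5/120 + O(x**6)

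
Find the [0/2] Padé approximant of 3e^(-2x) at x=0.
3/(2*x**2 + 2*x + 1)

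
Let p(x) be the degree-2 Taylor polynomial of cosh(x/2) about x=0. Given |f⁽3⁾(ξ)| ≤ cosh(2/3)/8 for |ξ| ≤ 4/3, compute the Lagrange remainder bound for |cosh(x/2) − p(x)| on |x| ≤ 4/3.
4*cosh(2/3)/81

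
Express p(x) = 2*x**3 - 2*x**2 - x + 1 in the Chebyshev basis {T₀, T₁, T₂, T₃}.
(1/2)T₁ - T₂ + (1/2)T₃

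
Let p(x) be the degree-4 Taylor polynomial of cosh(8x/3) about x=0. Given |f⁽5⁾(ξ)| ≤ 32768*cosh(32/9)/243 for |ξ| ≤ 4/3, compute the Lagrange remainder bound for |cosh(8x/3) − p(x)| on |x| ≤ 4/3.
4194304*cosh(32/9)/885735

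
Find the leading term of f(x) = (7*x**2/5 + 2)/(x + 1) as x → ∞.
7*x/5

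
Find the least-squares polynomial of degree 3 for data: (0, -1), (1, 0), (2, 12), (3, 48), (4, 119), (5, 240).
-22/21 + (-4/63)x + (-19/21)x² + (19/9)x³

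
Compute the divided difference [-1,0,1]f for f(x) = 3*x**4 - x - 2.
3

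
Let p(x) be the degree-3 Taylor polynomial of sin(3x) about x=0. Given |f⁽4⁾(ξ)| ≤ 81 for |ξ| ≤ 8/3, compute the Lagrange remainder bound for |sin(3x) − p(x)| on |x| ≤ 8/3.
512/3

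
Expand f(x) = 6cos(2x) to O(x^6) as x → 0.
6 - 12*x**2 + 4*x**4 + O(x**6)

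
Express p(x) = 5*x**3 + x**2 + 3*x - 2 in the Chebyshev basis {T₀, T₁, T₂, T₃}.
(-3/2)T₀ + (27/4)T₁ + (1/2)T₂ + (5/4)T₃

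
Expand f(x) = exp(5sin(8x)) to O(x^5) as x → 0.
1 + 40*x + 800*x**2 + 10240*x**3 + 89600*x**4 + O(x**5)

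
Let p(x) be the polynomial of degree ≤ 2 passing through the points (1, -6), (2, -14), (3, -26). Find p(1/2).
-7/2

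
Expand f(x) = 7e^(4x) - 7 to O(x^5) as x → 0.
28*x + 56*x**2 + 224*x**3/3 + 224*x**4/3 + O(x**5)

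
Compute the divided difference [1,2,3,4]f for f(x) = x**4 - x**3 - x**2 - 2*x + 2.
9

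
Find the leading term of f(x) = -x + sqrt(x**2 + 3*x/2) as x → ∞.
3/4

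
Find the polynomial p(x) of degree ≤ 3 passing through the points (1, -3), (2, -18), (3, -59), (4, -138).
-2*x**3 - x**2 + 2*x - 2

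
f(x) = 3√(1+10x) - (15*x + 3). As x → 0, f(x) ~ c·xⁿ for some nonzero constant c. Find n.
2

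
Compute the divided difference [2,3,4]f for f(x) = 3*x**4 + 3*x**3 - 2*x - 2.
192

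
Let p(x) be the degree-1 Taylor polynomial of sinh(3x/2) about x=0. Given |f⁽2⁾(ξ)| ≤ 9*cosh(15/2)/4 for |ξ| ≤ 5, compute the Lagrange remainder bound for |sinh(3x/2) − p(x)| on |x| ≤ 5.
225*cosh(15/2)/8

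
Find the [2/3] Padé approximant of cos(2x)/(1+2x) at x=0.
(1 - 5*x**2/3)/(2*x**3/3 + x**2/3 + 2*x + 1)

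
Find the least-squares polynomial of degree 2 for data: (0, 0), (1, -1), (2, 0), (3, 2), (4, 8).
1/7 + (-167/70)x + (15/14)x²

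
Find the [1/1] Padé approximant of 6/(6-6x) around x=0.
1/(1 - x)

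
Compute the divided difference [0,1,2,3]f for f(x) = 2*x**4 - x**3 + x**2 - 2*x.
11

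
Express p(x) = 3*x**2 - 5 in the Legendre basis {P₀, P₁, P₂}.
(-4)P₀ + (2)P₂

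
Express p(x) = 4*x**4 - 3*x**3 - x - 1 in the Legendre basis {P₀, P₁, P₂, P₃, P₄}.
(-1/5)P₀ + (-14/5)P₁ + (16/7)P₂ + (-6/5)P₃ + (32/35)P₄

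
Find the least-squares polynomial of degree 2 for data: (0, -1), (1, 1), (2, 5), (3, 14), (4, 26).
-29/35 + (-31/70)x + (25/14)x²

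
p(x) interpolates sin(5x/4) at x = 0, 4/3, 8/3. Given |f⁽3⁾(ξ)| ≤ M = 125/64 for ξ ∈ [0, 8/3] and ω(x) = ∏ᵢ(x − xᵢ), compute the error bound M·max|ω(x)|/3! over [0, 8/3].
125*sqrt(3)/729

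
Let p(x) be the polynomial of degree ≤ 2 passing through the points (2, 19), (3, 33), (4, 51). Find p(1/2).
11/2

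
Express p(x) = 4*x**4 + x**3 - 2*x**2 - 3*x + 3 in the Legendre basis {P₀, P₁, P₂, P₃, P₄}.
(47/15)P₀ + (-12/5)P₁ + (20/21)P₂ + (2/5)P₃ + (32/35)P₄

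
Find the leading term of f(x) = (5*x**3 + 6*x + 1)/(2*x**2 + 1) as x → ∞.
5*x/2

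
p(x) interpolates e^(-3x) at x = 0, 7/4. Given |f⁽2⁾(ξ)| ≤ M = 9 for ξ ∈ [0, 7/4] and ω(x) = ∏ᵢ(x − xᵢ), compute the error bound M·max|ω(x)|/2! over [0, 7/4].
441/128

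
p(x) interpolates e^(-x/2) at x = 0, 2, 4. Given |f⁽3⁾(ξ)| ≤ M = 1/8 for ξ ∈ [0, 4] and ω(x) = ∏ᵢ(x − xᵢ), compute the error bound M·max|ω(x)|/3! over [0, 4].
sqrt(3)/27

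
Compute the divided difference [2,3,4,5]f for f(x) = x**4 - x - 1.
14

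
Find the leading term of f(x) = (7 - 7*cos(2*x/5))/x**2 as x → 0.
14/25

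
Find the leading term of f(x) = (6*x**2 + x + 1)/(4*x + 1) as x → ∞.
3*x/2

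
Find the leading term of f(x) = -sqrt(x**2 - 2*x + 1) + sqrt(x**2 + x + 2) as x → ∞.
3/2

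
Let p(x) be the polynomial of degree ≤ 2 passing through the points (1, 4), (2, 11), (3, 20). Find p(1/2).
5/4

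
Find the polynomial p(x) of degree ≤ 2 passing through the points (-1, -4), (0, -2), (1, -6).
-3*x**2 - x - 2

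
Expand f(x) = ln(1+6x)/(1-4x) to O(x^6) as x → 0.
6*x + 6*x**2 + 96*x**3 + 60*x**4 + 8976*x**5/5 + O(x**6)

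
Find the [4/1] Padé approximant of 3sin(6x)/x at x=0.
972*x**4/5 - 108*x**2 + 18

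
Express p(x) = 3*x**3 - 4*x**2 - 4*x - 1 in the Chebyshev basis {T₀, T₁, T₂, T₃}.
(-3)T₀ + (-7/4)T₁ + (-2)T₂ + (3/4)T₃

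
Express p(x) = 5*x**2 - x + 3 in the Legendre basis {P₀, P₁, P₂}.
(14/3)P₀ - P₁ + (10/3)P₂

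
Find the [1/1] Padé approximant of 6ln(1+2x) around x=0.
12*x/(x + 1)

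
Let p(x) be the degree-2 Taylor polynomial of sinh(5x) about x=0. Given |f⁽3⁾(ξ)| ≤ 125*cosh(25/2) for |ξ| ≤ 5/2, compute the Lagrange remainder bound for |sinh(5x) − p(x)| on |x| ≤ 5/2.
15625*cosh(25/2)/48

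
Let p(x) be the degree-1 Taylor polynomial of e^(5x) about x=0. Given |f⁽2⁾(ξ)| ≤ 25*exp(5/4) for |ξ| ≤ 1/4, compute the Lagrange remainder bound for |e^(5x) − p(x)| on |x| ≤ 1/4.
25*exp(5/4)/32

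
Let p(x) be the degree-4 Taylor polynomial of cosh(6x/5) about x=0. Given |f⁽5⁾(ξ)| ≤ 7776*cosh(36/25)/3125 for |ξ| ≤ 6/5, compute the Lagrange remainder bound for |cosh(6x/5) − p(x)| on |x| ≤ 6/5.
2519424*cosh(36/25)/48828125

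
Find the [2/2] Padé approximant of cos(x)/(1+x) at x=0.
(-7*x**2/12 + x/6 + 1)/(x**2/12 + 7*x/6 + 1)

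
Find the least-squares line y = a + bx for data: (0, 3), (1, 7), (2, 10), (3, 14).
a = 31/10, b = 18/5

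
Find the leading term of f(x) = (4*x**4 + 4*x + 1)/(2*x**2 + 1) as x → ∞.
2*x**2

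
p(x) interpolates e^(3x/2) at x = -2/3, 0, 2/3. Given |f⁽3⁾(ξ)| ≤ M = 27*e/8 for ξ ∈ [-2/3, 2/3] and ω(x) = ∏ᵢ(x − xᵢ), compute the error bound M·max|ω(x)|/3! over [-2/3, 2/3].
sqrt(3)*e/27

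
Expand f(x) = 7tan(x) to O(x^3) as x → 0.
7*x + O(x**3)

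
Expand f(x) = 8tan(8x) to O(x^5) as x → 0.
64*x + 4096*x**3/3 + O(x**5)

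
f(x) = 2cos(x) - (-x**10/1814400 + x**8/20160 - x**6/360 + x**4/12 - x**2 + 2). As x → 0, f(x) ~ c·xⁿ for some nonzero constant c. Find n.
12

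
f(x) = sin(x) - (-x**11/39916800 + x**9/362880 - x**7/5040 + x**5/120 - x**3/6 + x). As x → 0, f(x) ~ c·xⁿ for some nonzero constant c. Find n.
13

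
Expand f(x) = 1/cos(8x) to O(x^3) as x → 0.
1 + 32*x**2 + O(x**3)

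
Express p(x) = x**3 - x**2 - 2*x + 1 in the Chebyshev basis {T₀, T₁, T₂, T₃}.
(1/2)T₀ + (-5/4)T₁ + (-1/2)T₂ + (1/4)T₃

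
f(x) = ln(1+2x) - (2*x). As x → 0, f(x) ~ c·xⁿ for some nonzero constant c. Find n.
2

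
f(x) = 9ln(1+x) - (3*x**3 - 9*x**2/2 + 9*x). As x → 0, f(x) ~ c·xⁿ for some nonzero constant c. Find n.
4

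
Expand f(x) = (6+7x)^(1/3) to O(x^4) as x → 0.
6**(1/3) + 7*6**(1/3)*x/18 - 49*6**(1/3)*x**2/324 + 1715*6**(1/3)*x**3/17496 + O(x**4)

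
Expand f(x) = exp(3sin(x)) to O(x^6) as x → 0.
1 + 3*x + 9*x**2/2 + 4*x**3 + 15*x**4/8 - x**5/5 + O(x**6)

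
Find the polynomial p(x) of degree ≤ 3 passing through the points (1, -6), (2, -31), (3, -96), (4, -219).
-3*x**3 - 2*x**2 + 2*x - 3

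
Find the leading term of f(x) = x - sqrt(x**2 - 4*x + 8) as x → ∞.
2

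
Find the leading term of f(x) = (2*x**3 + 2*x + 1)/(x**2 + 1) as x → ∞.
2*x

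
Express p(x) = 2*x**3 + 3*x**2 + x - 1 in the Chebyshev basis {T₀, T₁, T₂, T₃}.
(1/2)T₀ + (5/2)T₁ + (3/2)T₂ + (1/2)T₃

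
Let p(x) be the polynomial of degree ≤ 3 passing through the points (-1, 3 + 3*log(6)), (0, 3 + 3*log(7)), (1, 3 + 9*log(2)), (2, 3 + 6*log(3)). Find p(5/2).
3 + log(182284263*2**(3/8)*3**(3/16)*7**(15/16)/2097152)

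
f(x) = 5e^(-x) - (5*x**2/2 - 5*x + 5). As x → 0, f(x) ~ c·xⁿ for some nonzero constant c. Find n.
3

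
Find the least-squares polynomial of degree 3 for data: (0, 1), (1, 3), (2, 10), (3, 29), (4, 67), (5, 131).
1 + (11/6)x - x² + (7/6)x³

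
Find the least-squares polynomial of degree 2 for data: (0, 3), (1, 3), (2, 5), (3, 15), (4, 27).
111/35 + (-22/7)x + (16/7)x²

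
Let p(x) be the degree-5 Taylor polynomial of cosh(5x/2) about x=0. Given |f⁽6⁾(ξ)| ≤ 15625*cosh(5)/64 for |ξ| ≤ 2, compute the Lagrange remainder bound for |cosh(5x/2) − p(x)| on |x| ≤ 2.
3125*cosh(5)/144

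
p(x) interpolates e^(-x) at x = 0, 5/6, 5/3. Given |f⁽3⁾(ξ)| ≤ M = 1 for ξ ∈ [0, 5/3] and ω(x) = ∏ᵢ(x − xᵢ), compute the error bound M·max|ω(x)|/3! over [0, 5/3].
125*sqrt(3)/5832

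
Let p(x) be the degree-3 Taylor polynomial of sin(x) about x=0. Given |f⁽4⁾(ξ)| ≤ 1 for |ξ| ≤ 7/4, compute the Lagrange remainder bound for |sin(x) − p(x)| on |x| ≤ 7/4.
2401/6144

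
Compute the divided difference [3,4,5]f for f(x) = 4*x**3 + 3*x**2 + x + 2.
51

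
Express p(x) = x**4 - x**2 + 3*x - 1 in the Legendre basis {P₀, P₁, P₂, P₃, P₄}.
(-17/15)P₀ + (3)P₁ + (-2/21)P₂ + (8/35)P₄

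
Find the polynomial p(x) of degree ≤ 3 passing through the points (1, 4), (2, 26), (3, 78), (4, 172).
2*x**3 + 3*x**2 - x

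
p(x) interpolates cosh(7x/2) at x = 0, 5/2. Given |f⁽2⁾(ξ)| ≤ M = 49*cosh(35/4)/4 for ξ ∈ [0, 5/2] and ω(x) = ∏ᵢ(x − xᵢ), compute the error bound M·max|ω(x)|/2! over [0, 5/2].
1225*cosh(35/4)/128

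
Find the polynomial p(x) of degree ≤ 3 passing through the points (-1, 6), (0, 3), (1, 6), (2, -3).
-3*x**3 + 3*x**2 + 3*x + 3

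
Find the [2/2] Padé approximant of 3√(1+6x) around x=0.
(135*x**2/4 + 45*x/2 + 3)/(9*x**2/4 + 9*x/2 + 1)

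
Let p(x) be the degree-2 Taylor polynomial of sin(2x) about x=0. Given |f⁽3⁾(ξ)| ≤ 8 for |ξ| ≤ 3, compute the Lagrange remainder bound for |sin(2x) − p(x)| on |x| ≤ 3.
36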